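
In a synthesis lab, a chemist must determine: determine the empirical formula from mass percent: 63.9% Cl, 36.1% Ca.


Assume 100 g sample. Moles of each element:
  Cl: 63.9/35.45 = 1.803 mol
  Ca: 36.1/40.08 = 0.901 mol
Divide by smallest (0.901):
  Cl: 1.803/0.901 = 2.0
  Ca: 0.901/0.901 = 1.0
Empirical formula: CaCl2

CaCl2


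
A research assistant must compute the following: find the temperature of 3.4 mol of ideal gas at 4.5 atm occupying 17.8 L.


PV = nRT  (R = 0.08206 L·atm/(mol·K))
T = PV/(nR) = 4.5×17.8/(3.4×0.08206)
= 80.10/0.279004
= 287.09 K

287.09 K


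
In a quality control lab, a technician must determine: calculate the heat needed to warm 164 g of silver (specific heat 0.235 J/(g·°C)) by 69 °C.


q = mcΔT = 164 × 0.235 × 69
= 2659.26 J

2659.26 J


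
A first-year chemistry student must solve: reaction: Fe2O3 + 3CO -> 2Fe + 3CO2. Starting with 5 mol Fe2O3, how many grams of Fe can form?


Mole ratio Fe:Fe2O3 = 2:1
n(Fe) = 5 × 2/1 = 10.000 mol
mass = 10.000 × 55.85 = 558.5 g

558.5 g


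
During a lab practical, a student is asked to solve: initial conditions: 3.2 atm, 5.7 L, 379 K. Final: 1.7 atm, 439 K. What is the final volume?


P1V1/T1 = P2V2/T2
V2 = P1V1T2/(T1P2)
= 3.2×5.7×439/(379×1.7)
= 12.428 L

12.428 L


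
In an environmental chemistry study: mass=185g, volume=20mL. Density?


ρ = mass/volume
= 185/20
= 9.25 g/mL

9.25 g/mL


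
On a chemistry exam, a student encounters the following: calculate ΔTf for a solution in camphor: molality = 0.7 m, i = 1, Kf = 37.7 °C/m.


ΔTf = Kf × m × i
= 37.7 × 0.7 × 1
= 26.39 °C

26.39 °C


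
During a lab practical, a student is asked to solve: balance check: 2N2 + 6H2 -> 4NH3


Equation: 2N2 + 6H2 -> 4NH3
Check atoms: H: 12=12, N: 4=4
Balanced

Yes, balanced


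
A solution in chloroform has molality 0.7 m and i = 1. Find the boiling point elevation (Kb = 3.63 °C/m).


ΔTb = Kb × m × i
= 3.63 × 0.7 × 1
= 2.541 °C

2.541 °C


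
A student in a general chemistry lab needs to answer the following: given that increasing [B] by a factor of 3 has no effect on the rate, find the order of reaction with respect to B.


rate ∝ [B]^n
rate ∝ [B]^0
Order in B: 0

0


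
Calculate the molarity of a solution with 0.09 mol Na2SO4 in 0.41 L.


M = n/V = 0.09/0.41 = 0.220 mol/L

0.220 M


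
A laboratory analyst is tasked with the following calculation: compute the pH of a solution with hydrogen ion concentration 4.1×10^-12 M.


pH = -log10([H+]) = -log10(4.1×10^-12)
= 12 - log10(4.1)
= 12 - 0.61
= 11.39

11.39


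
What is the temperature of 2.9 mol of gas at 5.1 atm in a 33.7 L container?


PV = nRT  (R = 0.08206 L·atm/(mol·K))
T = PV/(nR) = 5.1×33.7/(2.9×0.08206)
= 171.87/0.237974
= 722.22 K

722.22 K


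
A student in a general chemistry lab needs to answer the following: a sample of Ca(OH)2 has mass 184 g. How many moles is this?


M(Ca(OH)2) = 74.1 g/mol
n = mass/M = 184/74.1 = 2.4831 mol

2.4831 mol


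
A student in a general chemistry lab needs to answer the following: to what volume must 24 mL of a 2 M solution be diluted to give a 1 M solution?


C1V1 = C2V2
2 × 24 = 1 × V2
V2 = 48/1 = 48.0 mL

48.0 mL


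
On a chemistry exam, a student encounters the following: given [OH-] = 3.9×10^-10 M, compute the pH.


pOH = -log10([OH-]) = -log10(3.9×10^-10)
= 10 - log10(3.9) = 9.41
pH = 14 - pOH = 14 - 9.41 = 4.59

4.59


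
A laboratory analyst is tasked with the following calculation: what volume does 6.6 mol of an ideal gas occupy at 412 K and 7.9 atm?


PV = nRT  (R = 0.08206 L·atm/(mol·K))
V = nRT/P = 6.6×0.08206×412/7.9
= 28.245 L

28.245 L


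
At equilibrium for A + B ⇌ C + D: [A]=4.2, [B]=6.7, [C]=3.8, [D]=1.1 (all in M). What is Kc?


Kc = [C][D]/([A][B])
= (3.8^1 × 1.1^1)/(4.2^1 × 6.7^1)
= 4.18/28.14
= 0.1485

0.1485


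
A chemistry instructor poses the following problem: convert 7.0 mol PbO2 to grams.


M(PbO2) = 239.2 g/mol
mass = n × M = 7.0 × 239.2 = 1674.40 g

1674.40 g


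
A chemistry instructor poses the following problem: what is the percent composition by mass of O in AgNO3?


M(AgNO3) = 1×107.87 + 1×14.01 + 3×16.0 = 169.88 g/mol
Mass of O = 3 × 16.0 = 48.00 g/mol
% O = 48.00/169.88 × 100 = 28.26%

28.26%


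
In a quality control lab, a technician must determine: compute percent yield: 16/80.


% yield = actual/theoretical × 100
= 16/80 × 100
= 20.0%

20.0%


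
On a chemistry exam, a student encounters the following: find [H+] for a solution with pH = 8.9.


[H+] = 10^(-pH) = 10^(-8.9)
= 1.26×10^-9 M

1.26×10^-9 M


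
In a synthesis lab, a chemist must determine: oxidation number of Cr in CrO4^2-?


x + 4(-2) = -2, so x = +6
Oxidation number: +6

+6


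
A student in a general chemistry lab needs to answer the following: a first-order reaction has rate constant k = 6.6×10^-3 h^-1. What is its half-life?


t½ = ln2/k = 0.693147/(6.6×10^-3 h^-1)
= 105.0 h

105.0 h


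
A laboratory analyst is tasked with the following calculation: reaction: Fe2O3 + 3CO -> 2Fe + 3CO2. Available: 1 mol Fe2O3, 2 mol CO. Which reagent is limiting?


Mole ratio available / coefficient:
  Fe2O3: 1/1 = 1.000
  CO: 2/3 = 0.667
Smaller ratio is limiting.

CO


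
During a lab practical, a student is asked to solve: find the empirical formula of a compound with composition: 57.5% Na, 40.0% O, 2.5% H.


Assume 100 g sample. Moles of each element:
  Na: 57.5/22.99 = 2.501 mol
  O: 40.0/16.0 = 2.5 mol
  H: 2.5/1.008 = 2.48 mol
Divide by smallest (2.48):
  Na: 2.501/2.48 = 1.01
  O: 2.5/2.48 = 1.01
  H: 2.48/2.48 = 1.0
Empirical formula: NaOH

NaOH


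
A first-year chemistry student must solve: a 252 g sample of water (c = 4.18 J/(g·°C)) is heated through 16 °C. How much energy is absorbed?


q = mcΔT = 252 × 4.18 × 16
= 16853.76 J

16853.76 J


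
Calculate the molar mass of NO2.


M(NO2) = 1×14.01 + 2×16.0
= 14.01 + 32.0
= 46.01 g/mol

46.01 g/mol


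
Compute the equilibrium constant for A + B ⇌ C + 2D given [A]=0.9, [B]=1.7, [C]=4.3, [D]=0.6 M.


Kc = [C][D]^2/([A][B])
= (4.3^1 × 0.6^2)/(0.9^1 × 1.7^1)
= 1.548/1.53
= 1.012

1.012


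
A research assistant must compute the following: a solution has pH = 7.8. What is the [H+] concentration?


[H+] = 10^(-pH) = 10^(-7.8)
= 1.58×10^-8 M

1.58×10^-8 M


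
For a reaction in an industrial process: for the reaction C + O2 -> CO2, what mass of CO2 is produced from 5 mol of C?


Mole ratio CO2:C = 1:1
n(CO2) = 5 × 1/1 = 5.000 mol
mass = 5.000 × 44.01 = 220.05 g

220.05 g


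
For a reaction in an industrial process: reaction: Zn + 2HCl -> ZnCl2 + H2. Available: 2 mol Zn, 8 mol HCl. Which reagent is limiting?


Mole ratio available / coefficient:
  Zn: 2/1 = 2.000
  HCl: 8/2 = 4.000
Smaller ratio is limiting.

Zn


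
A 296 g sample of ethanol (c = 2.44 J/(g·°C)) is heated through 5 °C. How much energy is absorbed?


q = mcΔT = 296 × 2.44 × 5
= 3611.20 J

3611.20 J


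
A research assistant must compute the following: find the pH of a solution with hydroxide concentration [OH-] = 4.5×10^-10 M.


pOH = -log10([OH-]) = -log10(4.5×10^-10)
= 10 - log10(4.5) = 9.35
pH = 14 - pOH = 14 - 9.35 = 4.65

4.65


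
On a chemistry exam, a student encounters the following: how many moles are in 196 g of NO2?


M(NO2) = 46.01 g/mol
n = mass/M = 196/46.01 = 4.2599 mol

4.2599 mol


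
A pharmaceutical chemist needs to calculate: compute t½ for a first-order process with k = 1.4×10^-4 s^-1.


t½ = ln2/k = 0.693147/(1.4×10^-4 s^-1)
= 4951 s

4951 s


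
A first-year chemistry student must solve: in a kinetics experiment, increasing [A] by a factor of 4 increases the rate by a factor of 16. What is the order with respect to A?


rate ∝ [A]^n
4^n = 16 → n = 2
Order in A: 2

2


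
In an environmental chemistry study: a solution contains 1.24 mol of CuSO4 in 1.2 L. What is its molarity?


M = n/V = 1.24/1.2 = 1.033 mol/L

1.033 M


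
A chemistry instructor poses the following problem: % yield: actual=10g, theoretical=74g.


% yield = actual/theoretical × 100
= 10/74 × 100
= 13.51%

13.51%


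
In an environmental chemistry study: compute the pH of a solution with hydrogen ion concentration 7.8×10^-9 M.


pH = -log10([H+]) = -log10(7.8×10^-9)
= 9 - log10(7.8)
= 9 - 0.89
= 8.11

8.11


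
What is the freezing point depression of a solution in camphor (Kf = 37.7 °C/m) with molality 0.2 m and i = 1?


ΔTf = Kf × m × i
= 37.7 × 0.2 × 1
= 7.54 °C

7.54 °C


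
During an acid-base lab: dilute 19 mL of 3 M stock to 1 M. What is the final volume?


C1V1 = C2V2
3 × 19 = 1 × V2
V2 = 57/1 = 57.0 mL

57.0 mL


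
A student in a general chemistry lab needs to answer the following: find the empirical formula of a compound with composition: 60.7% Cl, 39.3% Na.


Assume 100 g sample. Moles of each element:
  Cl: 60.7/35.45 = 1.712 mol
  Na: 39.3/22.99 = 1.709 mol
Divide by smallest (1.709):
  Cl: 1.712/1.709 = 1.0
  Na: 1.709/1.709 = 1.0
Empirical formula: NaCl

NaCl


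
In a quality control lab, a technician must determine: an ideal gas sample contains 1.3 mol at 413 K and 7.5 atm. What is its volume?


PV = nRT  (R = 0.08206 L·atm/(mol·K))
V = nRT/P = 1.3×0.08206×413/7.5
= 5.874 L

5.874 L


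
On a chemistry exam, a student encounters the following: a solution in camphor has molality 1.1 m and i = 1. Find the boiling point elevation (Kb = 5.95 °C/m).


ΔTb = Kb × m × i
= 5.95 × 1.1 × 1
= 6.545 °C

6.545 °C


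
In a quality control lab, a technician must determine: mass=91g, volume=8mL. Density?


ρ = mass/volume
= 91/8
= 11.375 g/mL

11.375 g/mL


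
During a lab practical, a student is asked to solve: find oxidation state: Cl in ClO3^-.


x + 3(-2) = -1, so x = +5
Oxidation number: +5

+5


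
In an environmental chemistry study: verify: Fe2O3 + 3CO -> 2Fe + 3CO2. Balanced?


Equation: Fe2O3 + 3CO -> 2Fe + 3CO2
Check atoms: C: 3=3, Fe: 2=2, O: 6=6
Balanced

Yes, balanced


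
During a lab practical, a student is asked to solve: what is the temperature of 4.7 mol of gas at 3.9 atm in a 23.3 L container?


PV = nRT  (R = 0.08206 L·atm/(mol·K))
T = PV/(nR) = 3.9×23.3/(4.7×0.08206)
= 90.87/0.385682
= 235.61 K

235.61 K


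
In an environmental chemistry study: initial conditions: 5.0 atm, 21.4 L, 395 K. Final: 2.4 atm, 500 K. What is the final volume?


P1V1/T1 = P2V2/T2
V2 = P1V1T2/(T1P2)
= 5.0×21.4×500/(395×2.4)
= 56.435 L

56.435 L


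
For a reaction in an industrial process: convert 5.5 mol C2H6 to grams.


M(C2H6) = 30.07 g/mol
mass = n × M = 5.5 × 30.07 = 165.39 g

165.39 g


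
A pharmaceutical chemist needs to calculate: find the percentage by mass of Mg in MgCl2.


M(MgCl2) = 1×24.31 + 2×35.45 = 95.21 g/mol
Mass of Mg = 1 × 24.31 = 24.31 g/mol
% Mg = 24.31/95.21 × 100 = 25.53%

25.53%


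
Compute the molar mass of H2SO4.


M(H2SO4) = 2×1.008 + 1×32.07 + 4×16.0
= 2.02 + 32.07 + 64.0
= 98.09 g/mol

98.09 g/mol


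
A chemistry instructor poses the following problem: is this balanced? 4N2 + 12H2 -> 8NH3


Equation: 4N2 + 12H2 -> 8NH3
Check atoms: H: 24=24, N: 8=8
Balanced

Yes, balanced


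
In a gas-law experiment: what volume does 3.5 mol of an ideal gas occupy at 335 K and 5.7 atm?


PV = nRT  (R = 0.08206 L·atm/(mol·K))
V = nRT/P = 3.5×0.08206×335/5.7
= 16.88 L

16.88 L


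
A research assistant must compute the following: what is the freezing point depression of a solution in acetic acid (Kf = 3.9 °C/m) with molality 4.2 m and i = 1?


ΔTf = Kf × m × i
= 3.9 × 4.2 × 1
= 16.38 °C

16.38 °C


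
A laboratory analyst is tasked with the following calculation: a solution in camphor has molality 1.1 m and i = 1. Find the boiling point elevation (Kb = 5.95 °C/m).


ΔTb = Kb × m × i
= 5.95 × 1.1 × 1
= 6.545 °C

6.545 °C


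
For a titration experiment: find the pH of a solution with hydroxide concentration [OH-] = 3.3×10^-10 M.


pOH = -log10([OH-]) = -log10(3.3×10^-10)
= 10 - log10(3.3) = 9.48
pH = 14 - pOH = 14 - 9.48 = 4.52

4.52


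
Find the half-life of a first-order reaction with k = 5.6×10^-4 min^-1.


t½ = ln2/k = 0.693147/(5.6×10^-4 min^-1)
= 1238 min

1238 min


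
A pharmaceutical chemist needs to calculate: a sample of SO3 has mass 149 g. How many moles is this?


M(SO3) = 80.07 g/mol
n = mass/M = 149/80.07 = 1.8609 mol

1.8609 mol


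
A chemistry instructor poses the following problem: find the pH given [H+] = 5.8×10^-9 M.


pH = -log10([H+]) = -log10(5.8×10^-9)
= 9 - log10(5.8)
= 9 - 0.76
= 8.24

8.24


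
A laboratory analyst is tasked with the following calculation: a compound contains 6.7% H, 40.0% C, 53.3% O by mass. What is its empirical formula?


Assume 100 g sample. Moles of each element:
  H: 6.7/1.008 = 6.647 mol
  C: 40.0/12.01 = 3.331 mol
  O: 53.3/16.0 = 3.331 mol
Divide by smallest (3.331):
  H: 6.647/3.331 = 2.0
  C: 3.331/3.331 = 1.0
  O: 3.331/3.331 = 1.0
Empirical formula: CH2O

CH2O


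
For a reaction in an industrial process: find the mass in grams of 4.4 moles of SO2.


M(SO2) = 64.07 g/mol
mass = n × M = 4.4 × 64.07 = 281.91 g

281.91 g


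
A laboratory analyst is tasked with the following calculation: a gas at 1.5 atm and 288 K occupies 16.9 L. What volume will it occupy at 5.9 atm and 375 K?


P1V1/T1 = P2V2/T2
V2 = P1V1T2/(T1P2)
= 1.5×16.9×375/(288×5.9)
= 5.595 L

5.595 L


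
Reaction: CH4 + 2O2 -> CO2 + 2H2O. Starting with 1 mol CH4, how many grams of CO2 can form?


Mole ratio CO2:CH4 = 1:1
n(CO2) = 1 × 1/1 = 1.000 mol
mass = 1.000 × 44.01 = 44.01 g

44.01 g


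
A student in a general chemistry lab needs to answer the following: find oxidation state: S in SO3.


x + 3(-2) = 0, so x = +6
Oxidation number: +6

+6


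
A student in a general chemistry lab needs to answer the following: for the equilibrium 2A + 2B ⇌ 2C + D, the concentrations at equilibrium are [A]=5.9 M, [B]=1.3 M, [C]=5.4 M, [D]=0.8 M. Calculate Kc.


Kc = [C]^2[D]/([A]^2[B]^2)
= (5.4^2 × 0.8^1)/(5.9^2 × 1.3^2)
= 23.328/58.8289
= 0.3965

0.3965


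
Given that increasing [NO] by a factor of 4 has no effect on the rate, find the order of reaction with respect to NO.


rate ∝ [NO]^n
rate ∝ [NO]^0
Order in NO: 0

0


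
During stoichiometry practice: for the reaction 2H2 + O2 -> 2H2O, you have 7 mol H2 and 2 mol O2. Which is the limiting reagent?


Mole ratio available / coefficient:
  H2: 7/2 = 3.500
  O2: 2/1 = 2.000
Smaller ratio is limiting.

O2


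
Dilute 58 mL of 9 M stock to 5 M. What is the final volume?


C1V1 = C2V2
9 × 58 = 5 × V2
V2 = 522/5 = 104.4 mL

104.4 mL


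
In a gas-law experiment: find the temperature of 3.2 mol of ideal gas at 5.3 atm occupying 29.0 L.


PV = nRT  (R = 0.08206 L·atm/(mol·K))
T = PV/(nR) = 5.3×29.0/(3.2×0.08206)
= 153.70/0.262592
= 585.32 K

585.32 K


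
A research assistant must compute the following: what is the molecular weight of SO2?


M(SO2) = 1×32.07 + 2×16.0
= 32.07 + 32.0
= 64.07 g/mol

64.07 g/mol


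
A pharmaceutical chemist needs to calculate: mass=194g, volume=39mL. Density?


ρ = mass/volume
= 194/39
= 4.974 g/mL

4.974 g/mL


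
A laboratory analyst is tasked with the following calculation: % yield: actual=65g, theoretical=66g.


% yield = actual/theoretical × 100
= 65/66 × 100
= 98.48%

98.48%


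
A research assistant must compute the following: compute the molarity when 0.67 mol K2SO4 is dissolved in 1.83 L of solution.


M = n/V = 0.67/1.83 = 0.366 mol/L

0.366 M


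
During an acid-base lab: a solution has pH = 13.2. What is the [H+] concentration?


[H+] = 10^(-pH) = 10^(-13.2)
= 6.31×10^-14 M

6.31×10^-14 M


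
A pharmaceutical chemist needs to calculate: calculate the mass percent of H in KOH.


M(KOH) = 1×39.1 + 1×16.0 + 1×1.008 = 56.108 g/mol
Mass of H = 1 × 1.008 = 1.008 g/mol
% H = 1.008/56.108 × 100 = 1.80%

1.80%


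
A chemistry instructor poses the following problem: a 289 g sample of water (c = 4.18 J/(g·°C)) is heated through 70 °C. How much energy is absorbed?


q = mcΔT = 289 × 4.18 × 70
= 84561.40 J

84561.40 J


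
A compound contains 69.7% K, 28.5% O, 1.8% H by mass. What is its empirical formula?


Assume 100 g sample. Moles of each element:
  K: 69.7/39.1 = 1.783 mol
  O: 28.5/16.0 = 1.781 mol
  H: 1.8/1.008 = 1.786 mol
Divide by smallest (1.781):
  K: 1.783/1.781 = 1.0
  O: 1.781/1.781 = 1.0
  H: 1.786/1.781 = 1.0
Empirical formula: KOH

KOH


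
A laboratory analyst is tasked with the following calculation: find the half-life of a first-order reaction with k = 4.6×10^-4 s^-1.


t½ = ln2/k = 0.693147/(4.6×10^-4 s^-1)
= 1507 s

1507 s


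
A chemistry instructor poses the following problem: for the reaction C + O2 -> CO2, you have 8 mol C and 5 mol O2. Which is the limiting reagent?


Mole ratio available / coefficient:
  C: 8/1 = 8.000
  O2: 5/1 = 5.000
Smaller ratio is limiting.

O2


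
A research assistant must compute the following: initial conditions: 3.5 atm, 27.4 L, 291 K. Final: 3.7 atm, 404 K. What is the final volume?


P1V1/T1 = P2V2/T2
V2 = P1V1T2/(T1P2)
= 3.5×27.4×404/(291×3.7)
= 35.984 L

35.984 L


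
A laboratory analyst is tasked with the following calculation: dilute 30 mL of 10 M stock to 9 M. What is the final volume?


C1V1 = C2V2
10 × 30 = 9 × V2
V2 = 300/9 = 33.33 mL

33.33 mL


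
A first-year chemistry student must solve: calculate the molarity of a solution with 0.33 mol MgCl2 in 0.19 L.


M = n/V = 0.33/0.19 = 1.737 mol/L

1.737 M


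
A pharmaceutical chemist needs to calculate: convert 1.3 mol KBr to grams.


M(KBr) = 119.0 g/mol
mass = n × M = 1.3 × 119.0 = 154.70 g

154.70 g


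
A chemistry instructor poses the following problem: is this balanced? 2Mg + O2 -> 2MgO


Equation: 2Mg + O2 -> 2MgO
Check atoms: Mg: 2=2, O: 2=2
Balanced

Yes, balanced


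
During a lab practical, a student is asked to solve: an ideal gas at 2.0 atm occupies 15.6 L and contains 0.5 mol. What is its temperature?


PV = nRT  (R = 0.08206 L·atm/(mol·K))
T = PV/(nR) = 2.0×15.6/(0.5×0.08206)
= 31.20/0.041030
= 760.42 K

760.42 K


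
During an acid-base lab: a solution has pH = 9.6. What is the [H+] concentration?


[H+] = 10^(-pH) = 10^(-9.6)
= 2.51×10^-10 M

2.51×10^-10 M


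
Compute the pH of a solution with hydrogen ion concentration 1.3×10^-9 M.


pH = -log10([H+]) = -log10(1.3×10^-9)
= 9 - log10(1.3)
= 9 - 0.11
= 8.89

8.89


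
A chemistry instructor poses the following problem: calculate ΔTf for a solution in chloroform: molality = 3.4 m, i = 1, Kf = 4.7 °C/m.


ΔTf = Kf × m × i
= 4.7 × 3.4 × 1
= 15.98 °C

15.98 °C


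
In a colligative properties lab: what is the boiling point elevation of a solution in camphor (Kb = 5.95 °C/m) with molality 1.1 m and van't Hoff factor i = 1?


ΔTb = Kb × m × i
= 5.95 × 1.1 × 1
= 6.545 °C

6.545 °C


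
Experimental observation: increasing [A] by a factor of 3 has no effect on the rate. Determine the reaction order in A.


rate ∝ [A]^n
rate ∝ [A]^0
Order in A: 0

0


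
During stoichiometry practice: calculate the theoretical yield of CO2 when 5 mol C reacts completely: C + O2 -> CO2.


Mole ratio CO2:C = 1:1
n(CO2) = 5 × 1/1 = 5.000 mol
mass = 5.000 × 44.01 = 220.05 g

220.05 g


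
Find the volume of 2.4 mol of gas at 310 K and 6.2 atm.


PV = nRT  (R = 0.08206 L·atm/(mol·K))
V = nRT/P = 2.4×0.08206×310/6.2
= 9.847 L

9.847 L


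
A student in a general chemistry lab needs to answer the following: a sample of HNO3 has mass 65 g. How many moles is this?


M(HNO3) = 63.02 g/mol
n = mass/M = 65/63.02 = 1.0314 mol

1.0314 mol


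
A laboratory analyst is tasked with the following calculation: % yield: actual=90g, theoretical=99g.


% yield = actual/theoretical × 100
= 90/99 × 100
= 90.91%

90.91%


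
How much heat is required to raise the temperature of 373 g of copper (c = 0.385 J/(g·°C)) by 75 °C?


q = mcΔT = 373 × 0.385 × 75
= 10770.38 J

10770.38 J


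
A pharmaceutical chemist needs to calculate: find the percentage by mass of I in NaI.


M(NaI) = 1×22.99 + 1×126.9 = 149.89 g/mol
Mass of I = 1 × 126.9 = 126.90 g/mol
% I = 126.90/149.89 × 100 = 84.66%

84.66%


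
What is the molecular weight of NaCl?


M(NaCl) = 1×22.99 + 1×35.45
= 22.99 + 35.45
= 58.44 g/mol

58.44 g/mol


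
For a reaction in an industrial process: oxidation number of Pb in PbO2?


x + 2(-2) = 0, so x = +4
Oxidation number: +4

+4


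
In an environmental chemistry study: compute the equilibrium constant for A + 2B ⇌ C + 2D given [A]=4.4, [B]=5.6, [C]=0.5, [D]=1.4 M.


Kc = [C][D]^2/([A][B]^2)
= (0.5^1 × 1.4^2)/(4.4^1 × 5.6^2)
= 0.98/137.984
= 0.007102

0.007102


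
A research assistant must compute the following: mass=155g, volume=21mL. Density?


ρ = mass/volume
= 155/21
= 7.381 g/mL

7.381 g/mL


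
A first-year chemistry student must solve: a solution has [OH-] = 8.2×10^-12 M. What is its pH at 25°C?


pOH = -log10([OH-]) = -log10(8.2×10^-12)
= 12 - log10(8.2) = 11.09
pH = 14 - pOH = 14 - 11.09 = 2.91

2.91


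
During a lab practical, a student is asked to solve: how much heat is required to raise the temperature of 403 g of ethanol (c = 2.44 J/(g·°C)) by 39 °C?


q = mcΔT = 403 × 2.44 × 39
= 38349.48 J

38349.48 J


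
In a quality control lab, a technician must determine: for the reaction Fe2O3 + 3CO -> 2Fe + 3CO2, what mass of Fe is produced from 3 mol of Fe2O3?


Mole ratio Fe:Fe2O3 = 2:1
n(Fe) = 3 × 2/1 = 6.000 mol
mass = 6.000 × 55.85 = 335.1 g

335.1 g


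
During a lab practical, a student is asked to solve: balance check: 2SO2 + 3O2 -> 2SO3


Equation: 2SO2 + 3O2 -> 2SO3
Check atoms: O: 10≠6, S: 2=2
Not balanced

No, not balanced


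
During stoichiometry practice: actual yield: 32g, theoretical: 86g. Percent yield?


% yield = actual/theoretical × 100
= 32/86 × 100
= 37.21%

37.21%


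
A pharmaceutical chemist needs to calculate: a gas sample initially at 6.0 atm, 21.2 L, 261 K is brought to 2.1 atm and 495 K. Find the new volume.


P1V1/T1 = P2V2/T2
V2 = P1V1T2/(T1P2)
= 6.0×21.2×495/(261×2.1)
= 114.877 L

114.877 L


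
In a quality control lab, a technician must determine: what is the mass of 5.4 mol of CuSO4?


M(CuSO4) = 159.62 g/mol
mass = n × M = 5.4 × 159.62 = 861.95 g

861.95 g


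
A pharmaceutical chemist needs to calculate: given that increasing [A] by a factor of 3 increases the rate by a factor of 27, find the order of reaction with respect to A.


rate ∝ [A]^n
3^n = 27 → n = 3
Order in A: 3

3


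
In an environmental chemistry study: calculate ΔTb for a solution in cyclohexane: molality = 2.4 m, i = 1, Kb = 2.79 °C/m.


ΔTb = Kb × m × i
= 2.79 × 2.4 × 1
= 6.696 °C

6.696 °C


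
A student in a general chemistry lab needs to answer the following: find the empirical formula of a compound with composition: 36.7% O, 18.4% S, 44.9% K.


Assume 100 g sample. Moles of each element:
  O: 36.7/16.0 = 2.294 mol
  S: 18.4/32.07 = 0.574 mol
  K: 44.9/39.1 = 1.148 mol
Divide by smallest (0.574):
  O: 2.294/0.574 = 4.0
  S: 0.574/0.574 = 1.0
  K: 1.148/0.574 = 2.0
Empirical formula: K2SO4

K2SO4


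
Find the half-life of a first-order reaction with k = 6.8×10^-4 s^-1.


t½ = ln2/k = 0.693147/(6.8×10^-4 s^-1)
= 1019 s

1019 s


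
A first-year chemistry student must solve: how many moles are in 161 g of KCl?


M(KCl) = 74.55 g/mol
n = mass/M = 161/74.55 = 2.1596 mol

2.1596 mol


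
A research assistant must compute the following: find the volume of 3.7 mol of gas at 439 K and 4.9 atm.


PV = nRT  (R = 0.08206 L·atm/(mol·K))
V = nRT/P = 3.7×0.08206×439/4.9
= 27.202 L

27.202 L


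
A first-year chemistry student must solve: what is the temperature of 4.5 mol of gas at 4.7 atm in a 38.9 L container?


PV = nRT  (R = 0.08206 L·atm/(mol·K))
T = PV/(nR) = 4.7×38.9/(4.5×0.08206)
= 182.83/0.369270
= 495.11 K

495.11 K


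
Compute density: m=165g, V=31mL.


ρ = mass/volume
= 165/31
= 5.323 g/mL

5.323 g/mL


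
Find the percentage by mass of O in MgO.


M(MgO) = 1×24.31 + 1×16.0 = 40.31 g/mol
Mass of O = 1 × 16.0 = 16.00 g/mol
% O = 16.00/40.31 × 100 = 39.69%

39.69%


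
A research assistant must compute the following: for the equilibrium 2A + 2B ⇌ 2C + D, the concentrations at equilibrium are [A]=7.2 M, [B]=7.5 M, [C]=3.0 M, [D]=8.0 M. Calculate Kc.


Kc = [C]^2[D]/([A]^2[B]^2)
= (3.0^2 × 8.0^1)/(7.2^2 × 7.5^2)
= 72/2916
= 0.02469

0.02469


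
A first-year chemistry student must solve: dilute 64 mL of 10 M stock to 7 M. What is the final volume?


C1V1 = C2V2
10 × 64 = 7 × V2
V2 = 640/7 = 91.43 mL

91.43 mL


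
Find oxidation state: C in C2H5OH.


2x + 6(+1) + (-2) = 0, so x = -2
Oxidation number: -2

-2


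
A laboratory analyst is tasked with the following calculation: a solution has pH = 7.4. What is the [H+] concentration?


[H+] = 10^(-pH) = 10^(-7.4)
= 3.98×10^-8 M

3.98×10^-8 M


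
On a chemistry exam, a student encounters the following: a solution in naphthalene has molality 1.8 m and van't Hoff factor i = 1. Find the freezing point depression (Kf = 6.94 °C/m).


ΔTf = Kf × m × i
= 6.94 × 1.8 × 1
= 12.492 °C

12.492 °C


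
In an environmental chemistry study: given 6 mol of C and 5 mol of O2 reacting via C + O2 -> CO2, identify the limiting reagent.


Mole ratio available / coefficient:
  C: 6/1 = 6.000
  O2: 5/1 = 5.000
Smaller ratio is limiting.

O2


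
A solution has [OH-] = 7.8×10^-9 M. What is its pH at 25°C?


pOH = -log10([OH-]) = -log10(7.8×10^-9)
= 9 - log10(7.8) = 8.11
pH = 14 - pOH = 14 - 8.11 = 5.89

5.89


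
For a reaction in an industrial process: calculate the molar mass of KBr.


M(KBr) = 1×39.1 + 1×79.9
= 39.1 + 79.9
= 119.0 g/mol

119.0 g/mol


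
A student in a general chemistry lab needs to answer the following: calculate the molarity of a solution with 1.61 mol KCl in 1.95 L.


M = n/V = 1.61/1.95 = 0.826 mol/L

0.826 M


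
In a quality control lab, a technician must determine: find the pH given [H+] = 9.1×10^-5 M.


pH = -log10([H+]) = -log10(9.1×10^-5)
= 5 - log10(9.1)
= 5 - 0.96
= 4.04

4.04


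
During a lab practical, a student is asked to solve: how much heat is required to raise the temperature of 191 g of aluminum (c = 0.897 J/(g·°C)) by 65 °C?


q = mcΔT = 191 × 0.897 × 65
= 11136.26 J

11136.26 J


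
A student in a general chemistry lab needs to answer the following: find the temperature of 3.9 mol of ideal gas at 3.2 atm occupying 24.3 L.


PV = nRT  (R = 0.08206 L·atm/(mol·K))
T = PV/(nR) = 3.2×24.3/(3.9×0.08206)
= 77.76/0.320034
= 242.97 K

242.97 K


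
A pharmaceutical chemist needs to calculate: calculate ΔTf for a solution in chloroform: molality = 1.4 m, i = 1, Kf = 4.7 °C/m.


ΔTf = Kf × m × i
= 4.7 × 1.4 × 1
= 6.58 °C

6.58 °C


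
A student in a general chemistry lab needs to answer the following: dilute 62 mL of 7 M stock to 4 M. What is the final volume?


C1V1 = C2V2
7 × 62 = 4 × V2
V2 = 434/4 = 108.5 mL

108.5 mL


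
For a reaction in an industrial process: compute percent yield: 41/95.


% yield = actual/theoretical × 100
= 41/95 × 100
= 43.16%

43.16%


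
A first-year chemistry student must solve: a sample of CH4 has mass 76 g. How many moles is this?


M(CH4) = 16.04 g/mol
n = mass/M = 76/16.04 = 4.7382 mol

4.7382 mol


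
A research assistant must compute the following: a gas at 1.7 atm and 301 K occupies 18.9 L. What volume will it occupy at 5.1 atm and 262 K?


P1V1/T1 = P2V2/T2
V2 = P1V1T2/(T1P2)
= 1.7×18.9×262/(301×5.1)
= 5.484 L

5.484 L


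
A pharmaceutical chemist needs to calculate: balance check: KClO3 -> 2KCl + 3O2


Equation: KClO3 -> 2KCl + 3O2
Check atoms: Cl: 1≠2, K: 1≠2, O: 3≠6
Not balanced

No, not balanced


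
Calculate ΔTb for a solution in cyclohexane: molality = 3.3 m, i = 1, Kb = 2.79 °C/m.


ΔTb = Kb × m × i
= 2.79 × 3.3 × 1
= 9.207 °C

9.207 °C


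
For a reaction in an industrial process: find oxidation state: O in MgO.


O is usually -2
Oxidation number: -2

-2


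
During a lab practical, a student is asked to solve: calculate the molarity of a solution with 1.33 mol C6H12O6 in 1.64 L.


M = n/V = 1.33/1.64 = 0.811 mol/L

0.811 M


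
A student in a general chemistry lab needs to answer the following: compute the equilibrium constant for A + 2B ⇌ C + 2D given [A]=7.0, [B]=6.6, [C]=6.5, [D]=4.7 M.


Kc = [C][D]^2/([A][B]^2)
= (6.5^1 × 4.7^2)/(7.0^1 × 6.6^2)
= 143.585/304.92
= 0.4709

0.4709


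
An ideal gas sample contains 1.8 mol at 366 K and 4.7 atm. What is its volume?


PV = nRT  (R = 0.08206 L·atm/(mol·K))
V = nRT/P = 1.8×0.08206×366/4.7
= 11.502 L

11.502 L


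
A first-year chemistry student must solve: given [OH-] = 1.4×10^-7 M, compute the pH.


pOH = -log10([OH-]) = -log10(1.4×10^-7)
= 7 - log10(1.4) = 6.85
pH = 14 - pOH = 14 - 6.85 = 7.15

7.15


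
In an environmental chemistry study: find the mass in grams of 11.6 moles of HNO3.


M(HNO3) = 63.02 g/mol
mass = n × M = 11.6 × 63.02 = 731.03 g

731.03 g


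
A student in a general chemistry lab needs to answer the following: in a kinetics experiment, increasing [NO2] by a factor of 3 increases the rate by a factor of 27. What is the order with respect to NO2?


rate ∝ [NO2]^n
3^n = 27 → n = 3
Order in NO2: 3

3


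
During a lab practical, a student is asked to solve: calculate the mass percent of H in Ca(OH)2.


M(Ca(OH)2) = 1×40.08 + 2×16.0 + 2×1.008 = 74.096 g/mol
Mass of H = 2 × 1.008 = 2.016 g/mol
% H = 2.016/74.096 × 100 = 2.72%

2.72%


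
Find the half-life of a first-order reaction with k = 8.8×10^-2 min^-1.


t½ = ln2/k = 0.693147/(8.8×10^-2 min^-1)
= 7.877 min

7.877 min


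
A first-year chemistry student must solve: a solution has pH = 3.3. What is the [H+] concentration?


[H+] = 10^(-pH) = 10^(-3.3)
= 5.01×10^-4 M

5.01×10^-4 M


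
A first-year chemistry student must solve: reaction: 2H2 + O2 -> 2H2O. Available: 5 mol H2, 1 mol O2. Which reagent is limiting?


Mole ratio available / coefficient:
  H2: 5/2 = 2.500
  O2: 1/1 = 1.000
Smaller ratio is limiting.

O2


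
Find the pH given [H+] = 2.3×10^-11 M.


pH = -log10([H+]) = -log10(2.3×10^-11)
= 11 - log10(2.3)
= 11 - 0.36
= 10.64

10.64


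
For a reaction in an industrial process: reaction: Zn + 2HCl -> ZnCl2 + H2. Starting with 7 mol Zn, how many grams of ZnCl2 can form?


Mole ratio ZnCl2:Zn = 1:1
n(ZnCl2) = 7 × 1/1 = 7.000 mol
mass = 7.000 × 136.28 = 953.96 g

953.96 g


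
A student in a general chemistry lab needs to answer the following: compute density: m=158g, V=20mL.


ρ = mass/volume
= 158/20
= 7.9 g/mL

7.9 g/mL


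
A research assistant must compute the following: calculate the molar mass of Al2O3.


M(Al2O3) = 2×26.98 + 3×16.0
= 53.96 + 48.0
= 101.96 g/mol

101.96 g/mol


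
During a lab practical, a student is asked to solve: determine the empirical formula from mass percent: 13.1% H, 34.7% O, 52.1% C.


Assume 100 g sample. Moles of each element:
  H: 13.1/1.008 = 12.996 mol
  O: 34.7/16.0 = 2.169 mol
  C: 52.1/12.01 = 4.338 mol
Divide by smallest (2.169):
  H: 12.996/2.169 = 5.99
  O: 2.169/2.169 = 1.0
  C: 4.338/2.169 = 2.0
Empirical formula: C2H6O

C2H6O


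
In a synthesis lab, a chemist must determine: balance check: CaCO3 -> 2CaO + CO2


Equation: CaCO3 -> 2CaO + CO2
Check atoms: C: 1=1, Ca: 1≠2, O: 3≠4
Not balanced

No, not balanced


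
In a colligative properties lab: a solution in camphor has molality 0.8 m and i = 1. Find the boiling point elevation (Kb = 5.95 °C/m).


ΔTb = Kb × m × i
= 5.95 × 0.8 × 1
= 4.76 °C

4.76 °C


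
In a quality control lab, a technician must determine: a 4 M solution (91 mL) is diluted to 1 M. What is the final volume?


C1V1 = C2V2
4 × 91 = 1 × V2
V2 = 364/1 = 364.0 mL

364.0 mL


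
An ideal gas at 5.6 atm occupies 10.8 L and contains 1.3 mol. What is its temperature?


PV = nRT  (R = 0.08206 L·atm/(mol·K))
T = PV/(nR) = 5.6×10.8/(1.3×0.08206)
= 60.48/0.106678
= 566.94 K

566.94 K


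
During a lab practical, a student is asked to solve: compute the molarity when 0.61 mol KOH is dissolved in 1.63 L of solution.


M = n/V = 0.61/1.63 = 0.374 mol/L

0.374 M


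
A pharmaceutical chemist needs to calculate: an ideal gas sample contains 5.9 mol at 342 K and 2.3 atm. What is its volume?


PV = nRT  (R = 0.08206 L·atm/(mol·K))
V = nRT/P = 5.9×0.08206×342/2.3
= 71.992 L

71.992 L


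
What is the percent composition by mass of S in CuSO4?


M(CuSO4) = 1×63.55 + 1×32.07 + 4×16.0 = 159.62 g/mol
Mass of S = 1 × 32.07 = 32.07 g/mol
% S = 32.07/159.62 × 100 = 20.09%

20.09%


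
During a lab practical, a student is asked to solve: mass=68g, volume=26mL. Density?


ρ = mass/volume
= 68/26
= 2.615 g/mL

2.615 g/mL


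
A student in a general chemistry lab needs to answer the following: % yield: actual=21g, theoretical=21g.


% yield = actual/theoretical × 100
= 21/21 × 100
= 100.0%

100.0%


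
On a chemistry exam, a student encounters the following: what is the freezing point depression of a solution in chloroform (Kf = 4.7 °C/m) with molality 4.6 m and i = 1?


ΔTf = Kf × m × i
= 4.7 × 4.6 × 1
= 21.62 °C

21.62 °C


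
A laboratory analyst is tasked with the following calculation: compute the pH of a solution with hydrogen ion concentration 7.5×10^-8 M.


pH = -log10([H+]) = -log10(7.5×10^-8)
= 8 - log10(7.5)
= 8 - 0.88
= 7.12

7.12


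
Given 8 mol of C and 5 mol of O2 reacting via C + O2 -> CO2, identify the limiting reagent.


Mole ratio available / coefficient:
  C: 8/1 = 8.000
  O2: 5/1 = 5.000
Smaller ratio is limiting.

O2


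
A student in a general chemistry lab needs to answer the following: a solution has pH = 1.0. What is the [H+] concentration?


[H+] = 10^(-pH) = 10^(-1.0)
= 1.0×10^-1 M

1.0×10^-1 M


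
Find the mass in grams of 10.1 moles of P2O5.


M(P2O5) = 141.94 g/mol
mass = n × M = 10.1 × 141.94 = 1433.59 g

1433.59 g


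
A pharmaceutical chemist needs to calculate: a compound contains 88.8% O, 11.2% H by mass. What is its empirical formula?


Assume 100 g sample. Moles of each element:
  O: 88.8/16.0 = 5.55 mol
  H: 11.2/1.008 = 11.111 mol
Divide by smallest (5.55):
  O: 5.55/5.55 = 1.0
  H: 11.111/5.55 = 2.0
Empirical formula: H2O

H2O


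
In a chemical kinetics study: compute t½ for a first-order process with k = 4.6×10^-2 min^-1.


t½ = ln2/k = 0.693147/(4.6×10^-2 min^-1)
= 15.07 min

15.07 min


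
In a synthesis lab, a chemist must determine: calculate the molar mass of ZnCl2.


M(ZnCl2) = 1×65.38 + 2×35.45
= 65.38 + 70.9
= 136.28 g/mol

136.28 g/mol


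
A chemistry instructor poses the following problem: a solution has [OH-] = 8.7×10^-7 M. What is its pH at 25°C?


pOH = -log10([OH-]) = -log10(8.7×10^-7)
= 7 - log10(8.7) = 6.06
pH = 14 - pOH = 14 - 6.06 = 7.94

7.94


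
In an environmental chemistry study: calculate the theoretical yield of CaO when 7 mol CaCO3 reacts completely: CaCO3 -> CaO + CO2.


Mole ratio CaO:CaCO3 = 1:1
n(CaO) = 7 × 1/1 = 7.000 mol
mass = 7.000 × 56.08 = 392.56 g

392.56 g


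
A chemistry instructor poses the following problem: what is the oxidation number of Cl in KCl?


halide: -1
Oxidation number: -1

-1


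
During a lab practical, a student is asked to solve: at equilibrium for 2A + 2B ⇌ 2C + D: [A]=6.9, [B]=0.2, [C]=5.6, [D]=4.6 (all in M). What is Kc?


Kc = [C]^2[D]/([A]^2[B]^2)
= (5.6^2 × 4.6^1)/(6.9^2 × 0.2^2)
= 144.256/1.9044
= 75.75

75.75


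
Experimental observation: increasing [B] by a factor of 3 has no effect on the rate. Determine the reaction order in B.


rate ∝ [B]^n
rate ∝ [B]^0
Order in B: 0

0


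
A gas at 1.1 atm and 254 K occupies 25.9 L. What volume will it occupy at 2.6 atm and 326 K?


P1V1/T1 = P2V2/T2
V2 = P1V1T2/(T1P2)
= 1.1×25.9×326/(254×2.6)
= 14.064 L

14.064 L


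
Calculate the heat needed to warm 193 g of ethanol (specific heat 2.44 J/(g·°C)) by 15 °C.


q = mcΔT = 193 × 2.44 × 15
= 7063.80 J

7063.80 J


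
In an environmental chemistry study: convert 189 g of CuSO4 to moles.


M(CuSO4) = 159.62 g/mol
n = mass/M = 189/159.62 = 1.1841 mol

1.1841 mol


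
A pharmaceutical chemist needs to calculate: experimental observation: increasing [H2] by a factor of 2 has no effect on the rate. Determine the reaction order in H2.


rate ∝ [H2]^n
rate ∝ [H2]^0
Order in H2: 0

0


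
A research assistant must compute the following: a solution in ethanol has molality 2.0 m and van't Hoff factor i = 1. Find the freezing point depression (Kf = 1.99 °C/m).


ΔTf = Kf × m × i
= 1.99 × 2.0 × 1
= 3.98 °C

3.98 °C


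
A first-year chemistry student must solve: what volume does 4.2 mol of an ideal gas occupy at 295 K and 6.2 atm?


PV = nRT  (R = 0.08206 L·atm/(mol·K))
V = nRT/P = 4.2×0.08206×295/6.2
= 16.399 L

16.399 L


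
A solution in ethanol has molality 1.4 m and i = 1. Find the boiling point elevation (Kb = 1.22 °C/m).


ΔTb = Kb × m × i
= 1.22 × 1.4 × 1
= 1.708 °C

1.708 °C


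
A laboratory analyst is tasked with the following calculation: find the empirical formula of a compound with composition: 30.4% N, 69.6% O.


Assume 100 g sample. Moles of each element:
  N: 30.4/14.01 = 2.17 mol
  O: 69.6/16.0 = 4.35 mol
Divide by smallest (2.17):
  N: 2.17/2.17 = 1.0
  O: 4.35/2.17 = 2.0
Empirical formula: NO2

NO2


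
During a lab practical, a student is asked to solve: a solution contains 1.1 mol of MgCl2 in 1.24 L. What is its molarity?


M = n/V = 1.1/1.24 = 0.887 mol/L

0.887 M


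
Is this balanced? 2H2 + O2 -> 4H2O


Equation: 2H2 + O2 -> 4H2O
Check atoms: H: 4≠8, O: 2≠4
Not balanced

No, not balanced


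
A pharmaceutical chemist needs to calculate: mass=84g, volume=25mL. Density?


ρ = mass/volume
= 84/25
= 3.36 g/mL

3.36 g/mL


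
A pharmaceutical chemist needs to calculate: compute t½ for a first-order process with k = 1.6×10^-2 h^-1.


t½ = ln2/k = 0.693147/(1.6×10^-2 h^-1)
= 43.32 h

43.32 h


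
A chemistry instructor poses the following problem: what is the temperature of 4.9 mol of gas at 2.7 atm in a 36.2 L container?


PV = nRT  (R = 0.08206 L·atm/(mol·K))
T = PV/(nR) = 2.7×36.2/(4.9×0.08206)
= 97.74/0.402094
= 243.08 K

243.08 K


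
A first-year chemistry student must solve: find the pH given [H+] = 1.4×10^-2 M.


pH = -log10([H+]) = -log10(1.4×10^-2)
= 2 - log10(1.4)
= 2 - 0.15
= 1.85

1.85


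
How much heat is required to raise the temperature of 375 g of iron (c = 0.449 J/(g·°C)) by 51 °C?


q = mcΔT = 375 × 0.449 × 51
= 8587.13 J

8587.13 J


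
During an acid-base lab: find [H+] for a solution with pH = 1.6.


[H+] = 10^(-pH) = 10^(-1.6)
= 2.51×10^-2 M

2.51×10^-2 M


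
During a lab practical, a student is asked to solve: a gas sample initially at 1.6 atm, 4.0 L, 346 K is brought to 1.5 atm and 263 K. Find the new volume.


P1V1/T1 = P2V2/T2
V2 = P1V1T2/(T1P2)
= 1.6×4.0×263/(346×1.5)
= 3.243 L

3.243 L


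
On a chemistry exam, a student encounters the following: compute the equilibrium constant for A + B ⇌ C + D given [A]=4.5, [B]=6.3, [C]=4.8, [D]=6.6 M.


Kc = [C][D]/([A][B])
= (4.8^1 × 6.6^1)/(4.5^1 × 6.3^1)
= 31.68/28.35
= 1.117

1.117
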